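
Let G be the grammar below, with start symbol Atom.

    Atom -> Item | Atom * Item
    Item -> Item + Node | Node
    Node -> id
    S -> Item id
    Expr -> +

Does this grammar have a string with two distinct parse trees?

Only Atom, Item, Node are reachable from Atom; ignoring the rest: Atom → Atom * Item | Item  ;  Item → Item + Node | Node  — a left-associative chain with Node at the bottom. Each string factors uniquely by precedence.

Unambiguous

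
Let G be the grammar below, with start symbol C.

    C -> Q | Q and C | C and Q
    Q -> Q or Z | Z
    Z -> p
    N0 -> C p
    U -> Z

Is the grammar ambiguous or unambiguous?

Ambiguous

Witness: p and p

Derivation 1: C ⇒ Q and C ⇒ Z and C ⇒ p and C ⇒ p and Q ⇒ p and Z ⇒ p and p
Derivation 2: C ⇒ C and Q ⇒ Q and Q ⇒ Z and Q ⇒ p and Q ⇒ p and Z ⇒ p and p

Two distinct leftmost derivations for the same string.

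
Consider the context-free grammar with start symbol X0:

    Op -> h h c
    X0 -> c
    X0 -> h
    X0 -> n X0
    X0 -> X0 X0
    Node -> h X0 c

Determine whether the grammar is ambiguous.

Witness: c c c

Derivation 1: X0 ⇒ X0 X0 ⇒ c X0 ⇒ c X0 X0 ⇒ c c X0 ⇒ c c c
Derivation 2: X0 ⇒ X0 X0 ⇒ X0 X0 X0 ⇒ c X0 X0 ⇒ c c X0 ⇒ c c c

Two distinct leftmost derivations for the same string.

Ambiguous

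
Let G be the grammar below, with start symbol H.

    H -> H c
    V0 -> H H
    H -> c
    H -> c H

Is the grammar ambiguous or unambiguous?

Witness: c c

Derivation 1: H ⇒ H c ⇒ c c
Derivation 2: H ⇒ c H ⇒ c c

Two distinct leftmost derivations for the same string.

Ambiguous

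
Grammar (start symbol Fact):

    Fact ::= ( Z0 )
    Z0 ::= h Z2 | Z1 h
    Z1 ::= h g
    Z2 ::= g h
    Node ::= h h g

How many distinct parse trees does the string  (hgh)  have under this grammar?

Parse trees for (hgh):
  [Fact ( [Z0 h [Z2 g h]] )]
  [Fact ( [Z0 [Z1 h g] h] )]

2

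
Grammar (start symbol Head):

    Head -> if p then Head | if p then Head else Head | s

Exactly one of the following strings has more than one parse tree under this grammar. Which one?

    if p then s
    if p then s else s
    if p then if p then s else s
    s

if p then if p then s else s

if p then s: 1 tree
if p then s else s: 1 tree
if p then if p then s else s: 2 trees
s: 1 tree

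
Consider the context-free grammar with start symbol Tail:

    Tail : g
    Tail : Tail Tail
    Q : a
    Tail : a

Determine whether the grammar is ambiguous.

Ambiguous

Witness: a a a

Derivation 1: Tail ⇒ Tail Tail ⇒ Tail Tail Tail ⇒ a Tail Tail ⇒ a a Tail ⇒ a a a
Derivation 2: Tail ⇒ Tail Tail ⇒ a Tail ⇒ a Tail Tail ⇒ a a Tail ⇒ a a a

Two distinct leftmost derivations for the same string.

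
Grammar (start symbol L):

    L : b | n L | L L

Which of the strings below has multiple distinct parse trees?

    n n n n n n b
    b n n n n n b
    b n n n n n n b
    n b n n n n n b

n b n n n n n b

n n n n n n b: 1 tree
b n n n n n b: 1 tree
b n n n n n n b: 1 tree
n b n n n n n b: 2 trees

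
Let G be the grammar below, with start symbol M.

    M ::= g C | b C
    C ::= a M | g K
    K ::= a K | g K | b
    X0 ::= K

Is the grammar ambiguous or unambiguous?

Only M, C, K are reachable from M; ignoring the rest: Each reachable nonterminal has at most one production per leading terminal, and all productions are right-linear; the derivation is determined token-by-token.

Unambiguous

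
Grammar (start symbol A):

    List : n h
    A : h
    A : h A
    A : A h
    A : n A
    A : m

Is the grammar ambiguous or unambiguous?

Ambiguous

Witness: h h

Derivation 1: A ⇒ h A ⇒ h h
Derivation 2: A ⇒ A h ⇒ h h

Two distinct leftmost derivations for the same string.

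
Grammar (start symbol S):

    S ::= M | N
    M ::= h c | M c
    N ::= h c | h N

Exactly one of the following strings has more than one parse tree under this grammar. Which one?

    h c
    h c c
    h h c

h c

h c: 2 trees
h c c: 1 tree
h h c: 1 tree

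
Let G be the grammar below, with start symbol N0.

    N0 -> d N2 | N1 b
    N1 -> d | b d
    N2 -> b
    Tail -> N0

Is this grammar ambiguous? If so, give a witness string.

Ambiguous

Witness: d b

Derivation 1: N0 ⇒ d N2 ⇒ d b
Derivation 2: N0 ⇒ N1 b ⇒ d b

Two distinct leftmost derivations for the same string.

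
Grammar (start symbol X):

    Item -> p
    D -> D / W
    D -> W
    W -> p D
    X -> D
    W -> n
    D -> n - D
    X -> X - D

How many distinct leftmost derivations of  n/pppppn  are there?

Parse trees for n/pppppn:
  [X [D [D [W n]] / [W p [D [W p [D [W p [D [W p [D [W p [D [W n]]]]]]]]]]]]]

1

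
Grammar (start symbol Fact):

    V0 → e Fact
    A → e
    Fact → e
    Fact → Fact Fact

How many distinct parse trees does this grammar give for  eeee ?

5

Parse trees for eeee:
  [Fact [Fact e] [Fact [Fact e] [Fact [Fact e] [Fact e]]]]
  [Fact [Fact e] [Fact [Fact [Fact e] [Fact e]] [Fact e]]]
  [Fact [Fact [Fact e] [Fact e]] [Fact [Fact e] [Fact e]]]
  [Fact [Fact [Fact e] [Fact [Fact e] [Fact e]]] [Fact e]]
  [Fact [Fact [Fact [Fact e] [Fact e]] [Fact e]] [Fact e]]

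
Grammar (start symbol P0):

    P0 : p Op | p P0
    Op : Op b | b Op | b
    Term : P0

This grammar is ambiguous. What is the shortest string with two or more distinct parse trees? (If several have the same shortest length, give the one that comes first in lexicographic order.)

p b b

length 2: no string has ≥2 trees
length 3: p b b has 2 parse trees

Two derivations of p b b:
  P0 ⇒ p Op ⇒ p Op b ⇒ p b b
  P0 ⇒ p Op ⇒ p b Op ⇒ p b b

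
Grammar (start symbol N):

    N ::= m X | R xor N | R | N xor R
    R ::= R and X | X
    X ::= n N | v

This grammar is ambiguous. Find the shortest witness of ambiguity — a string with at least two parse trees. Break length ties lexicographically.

v xor v

length 1: no string has ≥2 trees
length 2: no string has ≥2 trees
length 3: v xor v has 2 parse trees

Two derivations of v xor v:
  N ⇒ R xor N ⇒ X xor N ⇒ v xor N ⇒ v xor R ⇒ v xor X ⇒ v xor v
  N ⇒ N xor R ⇒ R xor R ⇒ X xor R ⇒ v xor R ⇒ v xor X ⇒ v xor v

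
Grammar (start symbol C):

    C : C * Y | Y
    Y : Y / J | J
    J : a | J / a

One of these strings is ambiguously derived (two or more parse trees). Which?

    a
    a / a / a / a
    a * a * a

a: 1 tree
a / a / a / a: 8 trees
a * a * a: 1 tree

a / a / a / a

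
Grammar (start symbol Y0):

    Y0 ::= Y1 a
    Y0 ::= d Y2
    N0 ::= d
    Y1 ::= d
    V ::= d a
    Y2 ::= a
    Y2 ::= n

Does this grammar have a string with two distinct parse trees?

Witness: d a

Derivation 1: Y0 ⇒ Y1 a ⇒ d a
Derivation 2: Y0 ⇒ d Y2 ⇒ d a

Two distinct leftmost derivations for the same string.

Ambiguous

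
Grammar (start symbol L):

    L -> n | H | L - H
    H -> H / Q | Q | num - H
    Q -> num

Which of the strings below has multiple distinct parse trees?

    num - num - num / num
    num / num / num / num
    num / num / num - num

num - num - num / num

num - num - num / num: 7 trees
num / num / num / num: 1 tree
num / num / num - num: 1 tree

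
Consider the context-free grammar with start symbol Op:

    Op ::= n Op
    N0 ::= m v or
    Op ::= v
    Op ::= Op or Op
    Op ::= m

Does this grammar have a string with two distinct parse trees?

Witness: n m or m

Derivation 1: Op ⇒ n Op ⇒ n Op or Op ⇒ n m or Op ⇒ n m or m
Derivation 2: Op ⇒ Op or Op ⇒ n Op or Op ⇒ n m or Op ⇒ n m or m

Two distinct leftmost derivations for the same string.

Ambiguous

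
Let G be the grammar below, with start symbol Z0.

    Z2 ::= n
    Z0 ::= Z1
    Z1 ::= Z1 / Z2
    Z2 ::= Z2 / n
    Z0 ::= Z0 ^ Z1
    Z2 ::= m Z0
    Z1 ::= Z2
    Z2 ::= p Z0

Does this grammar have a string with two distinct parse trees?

Ambiguous

Witness: n / n

Derivation 1: Z0 ⇒ Z1 ⇒ Z1 / Z2 ⇒ Z2 / Z2 ⇒ n / Z2 ⇒ n / n
Derivation 2: Z0 ⇒ Z1 ⇒ Z2 ⇒ Z2 / n ⇒ n / n

Two distinct leftmost derivations for the same string.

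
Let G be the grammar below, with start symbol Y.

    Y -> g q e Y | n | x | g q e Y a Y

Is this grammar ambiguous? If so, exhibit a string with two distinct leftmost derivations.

Witness: g q e g q e n a n

Derivation 1: Y ⇒ g q e Y ⇒ g q e g q e Y a Y ⇒ g q e g q e n a Y ⇒ g q e g q e n a n
Derivation 2: Y ⇒ g q e Y a Y ⇒ g q e g q e Y a Y ⇒ g q e g q e n a Y ⇒ g q e g q e n a n

Two distinct leftmost derivations for the same string.

Ambiguous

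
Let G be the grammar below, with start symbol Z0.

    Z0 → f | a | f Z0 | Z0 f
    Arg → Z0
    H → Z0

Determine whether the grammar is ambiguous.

Witness: f f

Derivation 1: Z0 ⇒ f Z0 ⇒ f f
Derivation 2: Z0 ⇒ Z0 f ⇒ f f

Two distinct leftmost derivations for the same string.

Ambiguous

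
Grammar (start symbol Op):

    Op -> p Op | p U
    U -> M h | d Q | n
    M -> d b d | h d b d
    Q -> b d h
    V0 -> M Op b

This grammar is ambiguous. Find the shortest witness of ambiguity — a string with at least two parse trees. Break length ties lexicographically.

p d b d h

length 2: no string has ≥2 trees
length 3: no string has ≥2 trees
length 4: no string has ≥2 trees
length 5: p d b d h has 2 parse trees

Two derivations of p d b d h:
  Op ⇒ p U ⇒ p M h ⇒ p d b d h
  Op ⇒ p U ⇒ p d Q ⇒ p d b d h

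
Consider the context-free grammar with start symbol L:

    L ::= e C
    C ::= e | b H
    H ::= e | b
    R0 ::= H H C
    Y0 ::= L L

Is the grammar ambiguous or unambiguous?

Only L, C, H are reachable from L; ignoring the rest: Restricted to the reachable nonterminals, every rule has the form A → t or A → t B, and no two rules for the same A share a first terminal. The grammar encodes a DFA — one run per string.

Unambiguous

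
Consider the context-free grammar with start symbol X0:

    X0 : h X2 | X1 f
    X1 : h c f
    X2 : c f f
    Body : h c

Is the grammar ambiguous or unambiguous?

Witness: h c f f

Derivation 1: X0 ⇒ h X2 ⇒ h c f f
Derivation 2: X0 ⇒ X1 f ⇒ h c f f

Two distinct leftmost derivations for the same string.

Ambiguous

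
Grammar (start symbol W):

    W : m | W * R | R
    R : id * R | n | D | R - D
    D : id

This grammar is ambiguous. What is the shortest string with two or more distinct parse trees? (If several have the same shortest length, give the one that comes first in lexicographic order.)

id * id

length 1: no string has ≥2 trees
length 3: id * id has 2 parse trees

Two derivations of id * id:
  W ⇒ W * R ⇒ R * R ⇒ D * R ⇒ id * R ⇒ id * D ⇒ id * id
  W ⇒ R ⇒ id * R ⇒ id * D ⇒ id * id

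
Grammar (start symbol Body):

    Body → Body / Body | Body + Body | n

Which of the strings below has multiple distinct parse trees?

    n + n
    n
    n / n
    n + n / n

n + n / n

n + n: 1 tree
n: 1 tree
n / n: 1 tree
n + n / n: 2 trees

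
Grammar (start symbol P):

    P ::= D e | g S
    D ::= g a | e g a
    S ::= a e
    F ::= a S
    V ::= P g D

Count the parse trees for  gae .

Parse trees for gae:
  [P [D g a] e]
  [P g [S a e]]

2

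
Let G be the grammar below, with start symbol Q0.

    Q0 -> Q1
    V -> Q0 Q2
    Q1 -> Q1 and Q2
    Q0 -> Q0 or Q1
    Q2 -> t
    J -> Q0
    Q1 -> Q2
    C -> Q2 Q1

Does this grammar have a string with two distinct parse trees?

(J, C, V are unreachable from Q0, so their rules don't affect L(Q0).) Q0 → Q0 or Q1 | Q1  ;  Q1 → Q1 and Q2 | Q2  — a left-associative chain with Q2 at the bottom. Each string factors uniquely by precedence.

Unambiguous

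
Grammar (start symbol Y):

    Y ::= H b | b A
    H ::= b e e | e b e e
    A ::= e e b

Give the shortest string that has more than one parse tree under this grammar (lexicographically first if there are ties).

length 4: b e e b has 2 parse trees

Two derivations of b e e b:
  Y ⇒ H b ⇒ b e e b
  Y ⇒ b A ⇒ b e e b

b e e b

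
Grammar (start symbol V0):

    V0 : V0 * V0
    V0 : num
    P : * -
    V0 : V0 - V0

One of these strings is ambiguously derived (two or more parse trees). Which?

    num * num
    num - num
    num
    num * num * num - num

num * num * num - num

num * num: 1 tree
num - num: 1 tree
num: 1 tree
num * num * num - num: 5 trees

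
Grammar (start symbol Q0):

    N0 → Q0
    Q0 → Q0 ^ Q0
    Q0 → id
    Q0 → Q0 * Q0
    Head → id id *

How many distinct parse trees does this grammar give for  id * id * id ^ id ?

5

Parse trees for id * id * id ^ id:
  [Q0 [Q0 [Q0 id] * [Q0 [Q0 id] * [Q0 id]]] ^ [Q0 id]]
  [Q0 [Q0 [Q0 [Q0 id] * [Q0 id]] * [Q0 id]] ^ [Q0 id]]
  [Q0 [Q0 id] * [Q0 [Q0 [Q0 id] * [Q0 id]] ^ [Q0 id]]]
  [Q0 [Q0 id] * [Q0 [Q0 id] * [Q0 [Q0 id] ^ [Q0 id]]]]
  [Q0 [Q0 [Q0 id] * [Q0 id]] * [Q0 [Q0 id] ^ [Q0 id]]]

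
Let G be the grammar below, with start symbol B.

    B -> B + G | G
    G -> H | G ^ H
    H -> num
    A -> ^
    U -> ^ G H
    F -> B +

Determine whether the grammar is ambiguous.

Only B, G, H are reachable from B; ignoring the rest: This is a standard precedence ladder (B over G over H), with each level left-recursive on its own operator ('+' at B, '^' at G). That structure is LR(1), hence unambiguous.

Unambiguous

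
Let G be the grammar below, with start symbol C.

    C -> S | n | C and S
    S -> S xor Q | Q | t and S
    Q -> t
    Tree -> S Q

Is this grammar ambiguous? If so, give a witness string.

Witness: t and t

Derivation 1: C ⇒ S ⇒ t and S ⇒ t and Q ⇒ t and t
Derivation 2: C ⇒ C and S ⇒ S and S ⇒ Q and S ⇒ t and S ⇒ t and Q ⇒ t and t

Two distinct leftmost derivations for the same string.

Ambiguous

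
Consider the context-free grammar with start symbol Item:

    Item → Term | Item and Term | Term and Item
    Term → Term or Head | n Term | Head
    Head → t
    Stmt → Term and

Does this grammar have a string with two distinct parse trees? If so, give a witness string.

Ambiguous

Witness: t and t

Derivation 1: Item ⇒ Item and Term ⇒ Term and Term ⇒ Head and Term ⇒ t and Term ⇒ t and Head ⇒ t and t
Derivation 2: Item ⇒ Term and Item ⇒ Head and Item ⇒ t and Item ⇒ t and Term ⇒ t and Head ⇒ t and t

Two distinct leftmost derivations for the same string.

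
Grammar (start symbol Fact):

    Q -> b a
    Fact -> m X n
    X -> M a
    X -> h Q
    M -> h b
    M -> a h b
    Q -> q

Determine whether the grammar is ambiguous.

Ambiguous

Witness: m h b a n

Derivation 1: Fact ⇒ m X n ⇒ m M a n ⇒ m h b a n
Derivation 2: Fact ⇒ m X n ⇒ m h Q n ⇒ m h b a n

Two distinct leftmost derivations for the same string.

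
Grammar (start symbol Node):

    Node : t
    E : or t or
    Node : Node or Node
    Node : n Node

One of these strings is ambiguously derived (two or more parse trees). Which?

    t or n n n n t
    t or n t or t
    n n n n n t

t or n t or t

t or n n n n t: 1 tree
t or n t or t: 3 trees
n n n n n t: 1 tree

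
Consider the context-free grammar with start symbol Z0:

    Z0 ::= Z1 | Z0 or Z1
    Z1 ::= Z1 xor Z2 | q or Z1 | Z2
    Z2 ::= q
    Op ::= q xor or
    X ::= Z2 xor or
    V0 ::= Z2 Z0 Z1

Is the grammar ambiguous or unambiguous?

Witness: q or q

Derivation 1: Z0 ⇒ Z1 ⇒ q or Z1 ⇒ q or Z2 ⇒ q or q
Derivation 2: Z0 ⇒ Z0 or Z1 ⇒ Z1 or Z1 ⇒ Z2 or Z1 ⇒ q or Z1 ⇒ q or Z2 ⇒ q or q

Two distinct leftmost derivations for the same string.

Ambiguous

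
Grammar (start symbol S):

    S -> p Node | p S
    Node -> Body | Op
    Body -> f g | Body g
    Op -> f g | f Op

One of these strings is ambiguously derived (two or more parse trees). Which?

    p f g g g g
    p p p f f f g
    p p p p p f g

p p p p p f g

p f g g g g: 1 tree
p p p f f f g: 1 tree
p p p p p f g: 2 trees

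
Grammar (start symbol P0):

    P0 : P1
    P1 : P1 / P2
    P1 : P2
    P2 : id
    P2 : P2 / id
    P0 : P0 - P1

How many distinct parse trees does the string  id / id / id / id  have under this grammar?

Parse trees for id / id / id / id:
  [P0 [P1 [P1 [P2 id]] / [P2 [P2 [P2 id] / id] / id]]]
  [P0 [P1 [P1 [P1 [P2 id]] / [P2 id]] / [P2 [P2 id] / id]]]
  [P0 [P1 [P1 [P2 [P2 id] / id]] / [P2 [P2 id] / id]]]
  [P0 [P1 [P1 [P1 [P2 id]] / [P2 [P2 id] / id]] / [P2 id]]]
  [P0 [P1 [P1 [P1 [P1 [P2 id]] / [P2 id]] / [P2 id]] / [P2 id]]]
  [P0 [P1 [P1 [P1 [P2 [P2 id] / id]] / [P2 id]] / [P2 id]]]
  [P0 [P1 [P1 [P2 [P2 [P2 id] / id] / id]] / [P2 id]]]
  [P0 [P1 [P2 [P2 [P2 [P2 id] / id] / id] / id]]]

8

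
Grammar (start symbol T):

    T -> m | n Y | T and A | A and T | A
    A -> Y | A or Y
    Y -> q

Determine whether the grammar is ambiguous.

Ambiguous

Witness: q and q

Derivation 1: T ⇒ T and A ⇒ A and A ⇒ Y and A ⇒ q and A ⇒ q and Y ⇒ q and q
Derivation 2: T ⇒ A and T ⇒ Y and T ⇒ q and T ⇒ q and A ⇒ q and Y ⇒ q and q

Two distinct leftmost derivations for the same string.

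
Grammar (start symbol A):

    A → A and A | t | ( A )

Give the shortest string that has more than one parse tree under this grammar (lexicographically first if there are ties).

length 1: no string has ≥2 trees
length 3: no string has ≥2 trees
length 5: t and t and t has 2 parse trees

Two derivations of t and t and t:
  A ⇒ A and A ⇒ A and A and A ⇒ t and A and A ⇒ t and t and A ⇒ t and t and t
  A ⇒ A and A ⇒ t and A ⇒ t and A and A ⇒ t and t and A ⇒ t and t and t

t and t and t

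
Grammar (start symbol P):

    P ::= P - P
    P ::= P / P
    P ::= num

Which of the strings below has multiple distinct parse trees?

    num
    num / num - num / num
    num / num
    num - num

num / num - num / num

num: 1 tree
num / num - num / num: 5 trees
num / num: 1 tree
num - num: 1 tree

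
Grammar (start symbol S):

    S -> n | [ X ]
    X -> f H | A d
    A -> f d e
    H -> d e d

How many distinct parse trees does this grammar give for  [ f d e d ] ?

Parse trees for [ f d e d ]:
  [S [ [X f [H d e d]] ]]
  [S [ [X [A f d e] d] ]]

2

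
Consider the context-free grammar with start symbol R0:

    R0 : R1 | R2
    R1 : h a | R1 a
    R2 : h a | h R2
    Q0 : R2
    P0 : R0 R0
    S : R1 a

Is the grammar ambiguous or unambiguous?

Witness: h a

Derivation 1: R0 ⇒ R1 ⇒ h a
Derivation 2: R0 ⇒ R2 ⇒ h a

Two distinct leftmost derivations for the same string.

Ambiguous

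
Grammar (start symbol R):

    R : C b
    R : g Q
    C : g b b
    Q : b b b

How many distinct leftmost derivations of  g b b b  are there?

Parse trees for g b b b:
  [R [C g b b] b]
  [R g [Q b b b]]

2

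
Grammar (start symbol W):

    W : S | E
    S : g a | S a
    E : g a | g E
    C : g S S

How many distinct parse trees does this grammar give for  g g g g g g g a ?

Parse trees for g g g g g g g a:
  [W [E g [E g [E g [E g [E g [E g [E g a]]]]]]]]

1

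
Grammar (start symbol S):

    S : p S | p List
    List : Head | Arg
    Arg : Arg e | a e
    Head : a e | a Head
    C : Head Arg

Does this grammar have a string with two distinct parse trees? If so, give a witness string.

Witness: p a e

Derivation 1: S ⇒ p List ⇒ p Head ⇒ p a e
Derivation 2: S ⇒ p List ⇒ p Arg ⇒ p a e

Two distinct leftmost derivations for the same string.

Ambiguous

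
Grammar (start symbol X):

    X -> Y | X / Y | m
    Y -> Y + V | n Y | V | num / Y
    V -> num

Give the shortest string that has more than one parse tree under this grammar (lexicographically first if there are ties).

length 1: no string has ≥2 trees
length 2: no string has ≥2 trees
length 3: num / num has 2 parse trees

Two derivations of num / num:
  X ⇒ Y ⇒ num / Y ⇒ num / V ⇒ num / num
  X ⇒ X / Y ⇒ Y / Y ⇒ V / Y ⇒ num / Y ⇒ num / V ⇒ num / num

num / num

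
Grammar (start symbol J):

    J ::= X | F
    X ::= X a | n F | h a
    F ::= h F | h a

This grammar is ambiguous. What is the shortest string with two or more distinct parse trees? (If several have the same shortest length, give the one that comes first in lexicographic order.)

length 2: h a has 2 parse trees

Two derivations of h a:
  J ⇒ X ⇒ h a
  J ⇒ F ⇒ h a

h a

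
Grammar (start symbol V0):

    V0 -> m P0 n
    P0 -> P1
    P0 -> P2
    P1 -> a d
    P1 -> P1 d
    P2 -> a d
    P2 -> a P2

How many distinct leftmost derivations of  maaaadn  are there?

Parse trees for maaaadn:
  [V0 m [P0 [P2 a [P2 a [P2 a [P2 a d]]]]] n]

1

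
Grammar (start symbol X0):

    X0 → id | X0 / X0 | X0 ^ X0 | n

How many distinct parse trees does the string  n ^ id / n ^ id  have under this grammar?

5

Parse trees for n ^ id / n ^ id:
  [X0 [X0 [X0 n] ^ [X0 id]] / [X0 [X0 n] ^ [X0 id]]]
  [X0 [X0 n] ^ [X0 [X0 id] / [X0 [X0 n] ^ [X0 id]]]]
  [X0 [X0 n] ^ [X0 [X0 [X0 id] / [X0 n]] ^ [X0 id]]]
  [X0 [X0 [X0 [X0 n] ^ [X0 id]] / [X0 n]] ^ [X0 id]]
  [X0 [X0 [X0 n] ^ [X0 [X0 id] / [X0 n]]] ^ [X0 id]]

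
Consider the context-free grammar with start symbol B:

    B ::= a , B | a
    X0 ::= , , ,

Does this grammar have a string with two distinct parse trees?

Unambiguous

Only B is reachable from B; ignoring the rest: Right-recursive list with a separator: after each atom, whether the separator follows determines the rule. One parse per string.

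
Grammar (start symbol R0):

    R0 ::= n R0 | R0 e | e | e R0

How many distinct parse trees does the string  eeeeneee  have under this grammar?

29

Parse trees for eeeeneee (showing first 6 of 29):
  [R0 [R0 [R0 e [R0 e [R0 e [R0 e [R0 n [R0 e]]]]]] e] e]
  [R0 [R0 e [R0 [R0 e [R0 e [R0 e [R0 n [R0 e]]]]] e]] e]
  [R0 [R0 e [R0 e [R0 [R0 e [R0 e [R0 n [R0 e]]]] e]]] e]
  [R0 [R0 e [R0 e [R0 e [R0 [R0 e [R0 n [R0 e]]] e]]]] e]
  [R0 [R0 e [R0 e [R0 e [R0 e [R0 n [R0 [R0 e] e]]]]]] e]
  [R0 [R0 e [R0 e [R0 e [R0 e [R0 n [R0 e [R0 e]]]]]]] e]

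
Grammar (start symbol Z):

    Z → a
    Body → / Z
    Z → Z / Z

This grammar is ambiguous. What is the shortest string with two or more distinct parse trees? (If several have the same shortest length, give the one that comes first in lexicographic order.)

a / a / a

length 1: no string has ≥2 trees
length 3: no string has ≥2 trees
length 5: a / a / a has 2 parse trees

Two derivations of a / a / a:
  Z ⇒ Z / Z ⇒ a / Z ⇒ a / Z / Z ⇒ a / a / Z ⇒ a / a / a
  Z ⇒ Z / Z ⇒ Z / Z / Z ⇒ a / Z / Z ⇒ a / a / Z ⇒ a / a / a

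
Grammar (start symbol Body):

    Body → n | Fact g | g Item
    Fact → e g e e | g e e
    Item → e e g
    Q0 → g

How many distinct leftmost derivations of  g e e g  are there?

Parse trees for g e e g:
  [Body [Fact g e e] g]
  [Body g [Item e e g]]

2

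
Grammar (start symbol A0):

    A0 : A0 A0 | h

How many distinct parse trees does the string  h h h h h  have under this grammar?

Parse trees for h h h h h (showing first 6 of 14):
  [A0 [A0 h] [A0 [A0 h] [A0 [A0 h] [A0 [A0 h] [A0 h]]]]]
  [A0 [A0 h] [A0 [A0 h] [A0 [A0 [A0 h] [A0 h]] [A0 h]]]]
  [A0 [A0 h] [A0 [A0 [A0 h] [A0 h]] [A0 [A0 h] [A0 h]]]]
  [A0 [A0 h] [A0 [A0 [A0 h] [A0 [A0 h] [A0 h]]] [A0 h]]]
  [A0 [A0 h] [A0 [A0 [A0 [A0 h] [A0 h]] [A0 h]] [A0 h]]]
  [A0 [A0 [A0 h] [A0 h]] [A0 [A0 h] [A0 [A0 h] [A0 h]]]]

14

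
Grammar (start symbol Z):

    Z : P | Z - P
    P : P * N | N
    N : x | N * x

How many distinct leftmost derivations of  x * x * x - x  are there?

4

Parse trees for x * x * x - x:
  [Z [Z [P [P [N x]] * [N [N x] * x]]] - [P [N x]]]
  [Z [Z [P [P [P [N x]] * [N x]] * [N x]]] - [P [N x]]]
  [Z [Z [P [P [N [N x] * x]] * [N x]]] - [P [N x]]]
  [Z [Z [P [N [N [N x] * x] * x]]] - [P [N x]]]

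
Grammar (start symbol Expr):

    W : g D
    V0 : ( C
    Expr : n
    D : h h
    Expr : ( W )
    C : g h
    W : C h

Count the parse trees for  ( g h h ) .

2

Parse trees for ( g h h ):
  [Expr ( [W g [D h h]] )]
  [Expr ( [W [C g h] h] )]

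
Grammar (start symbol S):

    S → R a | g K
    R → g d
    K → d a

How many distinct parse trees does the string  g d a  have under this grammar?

Parse trees for g d a:
  [S [R g d] a]
  [S g [K d a]]

2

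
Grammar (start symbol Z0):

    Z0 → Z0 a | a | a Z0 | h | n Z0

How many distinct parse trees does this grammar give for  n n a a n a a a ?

29

Parse trees for n n a a n a a a (showing first 6 of 29):
  [Z0 [Z0 [Z0 n [Z0 n [Z0 a [Z0 a [Z0 n [Z0 a]]]]]] a] a]
  [Z0 [Z0 n [Z0 [Z0 n [Z0 a [Z0 a [Z0 n [Z0 a]]]]] a]] a]
  [Z0 [Z0 n [Z0 n [Z0 [Z0 a [Z0 a [Z0 n [Z0 a]]]] a]]] a]
  [Z0 [Z0 n [Z0 n [Z0 a [Z0 [Z0 a [Z0 n [Z0 a]]] a]]]] a]
  [Z0 [Z0 n [Z0 n [Z0 a [Z0 a [Z0 [Z0 n [Z0 a]] a]]]]] a]
  [Z0 [Z0 n [Z0 n [Z0 a [Z0 a [Z0 n [Z0 [Z0 a] a]]]]]] a]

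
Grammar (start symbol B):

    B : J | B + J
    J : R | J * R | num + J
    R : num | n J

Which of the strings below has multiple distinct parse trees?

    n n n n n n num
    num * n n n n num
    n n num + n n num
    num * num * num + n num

n n num + n n num

n n n n n n num: 1 tree
num * n n n n num: 1 tree
n n num + n n num: 2 trees
num * num * num + n num: 1 tree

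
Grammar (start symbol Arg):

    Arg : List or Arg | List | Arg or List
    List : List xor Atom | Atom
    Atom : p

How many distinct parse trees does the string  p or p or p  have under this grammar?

Parse trees for p or p or p:
  [Arg [List [Atom p]] or [Arg [List [Atom p]] or [Arg [List [Atom p]]]]]
  [Arg [List [Atom p]] or [Arg [Arg [List [Atom p]]] or [List [Atom p]]]]
  [Arg [Arg [List [Atom p]] or [Arg [List [Atom p]]]] or [List [Atom p]]]
  [Arg [Arg [Arg [List [Atom p]]] or [List [Atom p]]] or [List [Atom p]]]

4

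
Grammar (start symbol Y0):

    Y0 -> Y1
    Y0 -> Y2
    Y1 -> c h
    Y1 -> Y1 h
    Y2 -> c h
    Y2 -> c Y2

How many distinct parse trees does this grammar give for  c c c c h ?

1

Parse trees for c c c c h:
  [Y0 [Y2 c [Y2 c [Y2 c [Y2 c h]]]]]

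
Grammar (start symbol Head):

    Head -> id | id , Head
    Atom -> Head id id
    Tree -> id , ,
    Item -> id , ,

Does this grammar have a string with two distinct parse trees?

Unambiguous

Only Head is reachable from Head; ignoring the rest: Right-recursive list with a separator: after each atom, whether the separator follows determines the rule. One parse per string.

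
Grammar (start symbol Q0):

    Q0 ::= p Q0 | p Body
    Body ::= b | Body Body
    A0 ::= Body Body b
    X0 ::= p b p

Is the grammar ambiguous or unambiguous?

Witness: p b b b

Derivation 1: Q0 ⇒ p Body ⇒ p Body Body ⇒ p b Body ⇒ p b Body Body ⇒ p b b Body ⇒ p b b b
Derivation 2: Q0 ⇒ p Body ⇒ p Body Body ⇒ p Body Body Body ⇒ p b Body Body ⇒ p b b Body ⇒ p b b b

Two distinct leftmost derivations for the same string.

Ambiguous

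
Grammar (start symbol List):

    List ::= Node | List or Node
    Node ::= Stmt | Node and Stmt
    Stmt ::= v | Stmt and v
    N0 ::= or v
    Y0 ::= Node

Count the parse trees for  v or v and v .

2

Parse trees for v or v and v:
  [List [List [Node [Stmt v]]] or [Node [Stmt [Stmt v] and v]]]
  [List [List [Node [Stmt v]]] or [Node [Node [Stmt v]] and [Stmt v]]]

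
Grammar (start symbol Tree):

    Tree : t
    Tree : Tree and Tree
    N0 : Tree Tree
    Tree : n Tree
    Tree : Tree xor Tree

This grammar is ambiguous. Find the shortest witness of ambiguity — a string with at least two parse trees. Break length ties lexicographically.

n t and t

length 1: no string has ≥2 trees
length 2: no string has ≥2 trees
length 3: no string has ≥2 trees
length 4: n t and t has 2 parse trees

Two derivations of n t and t:
  Tree ⇒ Tree and Tree ⇒ n Tree and Tree ⇒ n t and Tree ⇒ n t and t
  Tree ⇒ n Tree ⇒ n Tree and Tree ⇒ n t and Tree ⇒ n t and t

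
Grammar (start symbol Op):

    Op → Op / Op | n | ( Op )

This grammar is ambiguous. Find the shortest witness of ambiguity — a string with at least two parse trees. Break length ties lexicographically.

length 1: no string has ≥2 trees
length 3: no string has ≥2 trees
length 5: n / n / n has 2 parse trees

Two derivations of n / n / n:
  Op ⇒ Op / Op ⇒ Op / Op / Op ⇒ n / Op / Op ⇒ n / n / Op ⇒ n / n / n
  Op ⇒ Op / Op ⇒ n / Op ⇒ n / Op / Op ⇒ n / n / Op ⇒ n / n / n

n / n / n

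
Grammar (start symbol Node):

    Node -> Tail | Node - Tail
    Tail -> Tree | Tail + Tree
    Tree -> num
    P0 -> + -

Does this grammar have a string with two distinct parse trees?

Only Node, Tail, Tree are reachable from Node; ignoring the rest: This is a standard precedence ladder (Node over Tail over Tree), with each level left-recursive on its own operator ('-' at Node, '+' at Tail). That structure is LR(1), hence unambiguous.

Unambiguous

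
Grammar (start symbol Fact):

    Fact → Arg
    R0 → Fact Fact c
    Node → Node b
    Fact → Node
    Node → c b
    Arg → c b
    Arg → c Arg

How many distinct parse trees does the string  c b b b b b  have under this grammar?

Parse trees for c b b b b b:
  [Fact [Node [Node [Node [Node [Node c b] b] b] b] b]]

1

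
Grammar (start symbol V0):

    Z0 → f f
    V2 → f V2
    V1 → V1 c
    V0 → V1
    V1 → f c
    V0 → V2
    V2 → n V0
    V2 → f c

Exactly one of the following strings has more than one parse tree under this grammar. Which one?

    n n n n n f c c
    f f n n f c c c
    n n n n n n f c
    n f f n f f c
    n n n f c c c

n n n n n f c c: 1 tree
f f n n f c c c: 1 tree
n n n n n n f c: 2 trees
n f f n f f c: 1 tree
n n n f c c c: 1 tree

n n n n n n f c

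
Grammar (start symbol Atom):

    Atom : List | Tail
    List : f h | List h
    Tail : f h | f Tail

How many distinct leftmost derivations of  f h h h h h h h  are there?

1

Parse trees for f h h h h h h h:
  [Atom [List [List [List [List [List [List [List f h] h] h] h] h] h] h]]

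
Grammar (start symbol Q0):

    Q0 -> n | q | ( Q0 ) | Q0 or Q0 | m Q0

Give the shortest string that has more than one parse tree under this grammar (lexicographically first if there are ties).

m n or n

length 1: no string has ≥2 trees
length 2: no string has ≥2 trees
length 3: no string has ≥2 trees
length 4: m n or n has 2 parse trees

Two derivations of m n or n:
  Q0 ⇒ Q0 or Q0 ⇒ m Q0 or Q0 ⇒ m n or Q0 ⇒ m n or n
  Q0 ⇒ m Q0 ⇒ m Q0 or Q0 ⇒ m n or Q0 ⇒ m n or n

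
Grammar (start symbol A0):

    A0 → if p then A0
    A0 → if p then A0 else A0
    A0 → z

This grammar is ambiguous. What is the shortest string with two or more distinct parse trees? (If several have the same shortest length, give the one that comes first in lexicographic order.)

length 1: no string has ≥2 trees
length 4: no string has ≥2 trees
length 6: no string has ≥2 trees
length 7: no string has ≥2 trees
length 9: if p then if p then z else z has 2 parse trees

Two derivations of if p then if p then z else z:
  A0 ⇒ if p then A0 ⇒ if p then if p then A0 else A0 ⇒ if p then if p then z else A0 ⇒ if p then if p then z else z
  A0 ⇒ if p then A0 else A0 ⇒ if p then if p then A0 else A0 ⇒ if p then if p then z else A0 ⇒ if p then if p then z else z

if p then if p then z else z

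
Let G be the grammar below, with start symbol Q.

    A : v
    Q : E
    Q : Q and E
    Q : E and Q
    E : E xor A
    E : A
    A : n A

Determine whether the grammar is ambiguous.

Witness: v and v

Derivation 1: Q ⇒ Q and E ⇒ E and E ⇒ A and E ⇒ v and E ⇒ v and A ⇒ v and v
Derivation 2: Q ⇒ E and Q ⇒ A and Q ⇒ v and Q ⇒ v and E ⇒ v and A ⇒ v and v

Two distinct leftmost derivations for the same string.

Ambiguous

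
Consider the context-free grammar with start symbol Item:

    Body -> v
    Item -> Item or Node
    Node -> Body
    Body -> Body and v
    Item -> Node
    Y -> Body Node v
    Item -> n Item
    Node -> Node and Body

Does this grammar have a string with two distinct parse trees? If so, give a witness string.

Ambiguous

Witness: v and v

Derivation 1: Item ⇒ Node ⇒ Body ⇒ Body and v ⇒ v and v
Derivation 2: Item ⇒ Node ⇒ Node and Body ⇒ Body and Body ⇒ v and Body ⇒ v and v

Two distinct leftmost derivations for the same string.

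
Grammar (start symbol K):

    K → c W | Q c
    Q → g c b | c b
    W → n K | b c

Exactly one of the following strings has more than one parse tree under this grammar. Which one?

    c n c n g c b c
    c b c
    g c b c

c b c

c n c n g c b c: 1 tree
c b c: 2 trees
g c b c: 1 tree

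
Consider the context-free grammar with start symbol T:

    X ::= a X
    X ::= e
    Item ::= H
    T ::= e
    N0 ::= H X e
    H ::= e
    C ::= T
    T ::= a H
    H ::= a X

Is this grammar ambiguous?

Unambiguous

Only T, H, X are reachable from T; ignoring the rest: The reachable rules are right-linear with at most one rule per (nonterminal, next-terminal) pair. Each input token forces the next rule, so parsing is deterministic.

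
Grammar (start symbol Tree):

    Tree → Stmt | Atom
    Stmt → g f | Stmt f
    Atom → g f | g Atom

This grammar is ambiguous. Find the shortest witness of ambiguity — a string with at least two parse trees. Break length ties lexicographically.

length 2: g f has 2 parse trees

Two derivations of g f:
  Tree ⇒ Stmt ⇒ g f
  Tree ⇒ Atom ⇒ g f

g f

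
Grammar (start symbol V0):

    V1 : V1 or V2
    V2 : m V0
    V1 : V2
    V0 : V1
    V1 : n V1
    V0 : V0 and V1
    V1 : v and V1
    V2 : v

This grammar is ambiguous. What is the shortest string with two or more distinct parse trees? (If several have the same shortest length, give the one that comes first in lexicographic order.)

v and v

length 1: no string has ≥2 trees
length 2: no string has ≥2 trees
length 3: v and v has 2 parse trees

Two derivations of v and v:
  V0 ⇒ V1 ⇒ v and V1 ⇒ v and V2 ⇒ v and v
  V0 ⇒ V0 and V1 ⇒ V1 and V1 ⇒ V2 and V1 ⇒ v and V1 ⇒ v and V2 ⇒ v and v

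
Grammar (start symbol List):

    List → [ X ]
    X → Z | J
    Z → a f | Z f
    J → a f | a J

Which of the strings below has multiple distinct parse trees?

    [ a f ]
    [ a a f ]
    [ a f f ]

[ a f ]: 2 trees
[ a a f ]: 1 tree
[ a f f ]: 1 tree

[ a f ]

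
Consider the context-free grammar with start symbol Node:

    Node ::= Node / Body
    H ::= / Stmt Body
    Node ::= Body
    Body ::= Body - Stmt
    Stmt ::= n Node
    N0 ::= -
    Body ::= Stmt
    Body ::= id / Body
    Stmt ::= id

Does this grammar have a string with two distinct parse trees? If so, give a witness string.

Witness: id / id

Derivation 1: Node ⇒ Node / Body ⇒ Body / Body ⇒ Stmt / Body ⇒ id / Body ⇒ id / Stmt ⇒ id / id
Derivation 2: Node ⇒ Body ⇒ id / Body ⇒ id / Stmt ⇒ id / id

Two distinct leftmost derivations for the same string.

Ambiguous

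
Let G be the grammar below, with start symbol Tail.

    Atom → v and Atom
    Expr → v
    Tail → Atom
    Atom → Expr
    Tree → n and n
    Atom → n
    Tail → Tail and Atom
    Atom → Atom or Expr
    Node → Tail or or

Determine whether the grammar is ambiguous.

Ambiguous

Witness: v and n

Derivation 1: Tail ⇒ Atom ⇒ v and Atom ⇒ v and n
Derivation 2: Tail ⇒ Tail and Atom ⇒ Atom and Atom ⇒ Expr and Atom ⇒ v and Atom ⇒ v and n

Two distinct leftmost derivations for the same string.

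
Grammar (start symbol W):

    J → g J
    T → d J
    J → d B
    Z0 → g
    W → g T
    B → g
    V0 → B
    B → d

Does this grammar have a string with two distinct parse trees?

(V0, Z0 are unreachable from W, so their rules don't affect L(W).) Each reachable nonterminal has at most one production per leading terminal, and all productions are right-linear; the derivation is determined token-by-token.

Unambiguous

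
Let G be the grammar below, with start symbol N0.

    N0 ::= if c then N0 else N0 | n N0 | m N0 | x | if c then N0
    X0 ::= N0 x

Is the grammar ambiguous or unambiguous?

Ambiguous

Witness: if c then if c then x else x

Derivation 1: N0 ⇒ if c then N0 else N0 ⇒ if c then if c then N0 else N0 ⇒ if c then if c then x else N0 ⇒ if c then if c then x else x
Derivation 2: N0 ⇒ if c then N0 ⇒ if c then if c then N0 else N0 ⇒ if c then if c then x else N0 ⇒ if c then if c then x else x

Two distinct leftmost derivations for the same string.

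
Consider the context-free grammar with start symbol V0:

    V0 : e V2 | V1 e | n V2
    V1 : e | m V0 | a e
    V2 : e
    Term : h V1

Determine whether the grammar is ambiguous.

Ambiguous

Witness: e e

Derivation 1: V0 ⇒ e V2 ⇒ e e
Derivation 2: V0 ⇒ V1 e ⇒ e e

Two distinct leftmost derivations for the same string.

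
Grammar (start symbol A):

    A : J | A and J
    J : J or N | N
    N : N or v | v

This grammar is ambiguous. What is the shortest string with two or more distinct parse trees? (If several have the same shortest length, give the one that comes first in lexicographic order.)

v or v

length 1: no string has ≥2 trees
length 3: v or v has 2 parse trees

Two derivations of v or v:
  A ⇒ J ⇒ J or N ⇒ N or N ⇒ v or N ⇒ v or v
  A ⇒ J ⇒ N ⇒ N or v ⇒ v or v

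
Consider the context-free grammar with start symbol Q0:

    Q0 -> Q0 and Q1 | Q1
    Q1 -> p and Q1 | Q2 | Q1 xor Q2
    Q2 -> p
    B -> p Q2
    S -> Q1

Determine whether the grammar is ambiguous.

Ambiguous

Witness: p and p

Derivation 1: Q0 ⇒ Q0 and Q1 ⇒ Q1 and Q1 ⇒ Q2 and Q1 ⇒ p and Q1 ⇒ p and Q2 ⇒ p and p
Derivation 2: Q0 ⇒ Q1 ⇒ p and Q1 ⇒ p and Q2 ⇒ p and p

Two distinct leftmost derivations for the same string.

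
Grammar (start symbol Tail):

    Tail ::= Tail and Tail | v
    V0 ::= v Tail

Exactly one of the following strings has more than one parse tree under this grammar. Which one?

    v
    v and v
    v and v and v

v: 1 tree
v and v: 1 tree
v and v and v: 2 trees

v and v and v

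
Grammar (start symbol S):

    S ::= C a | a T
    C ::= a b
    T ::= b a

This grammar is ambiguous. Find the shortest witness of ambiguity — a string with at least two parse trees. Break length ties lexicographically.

a b a

length 3: a b a has 2 parse trees

Two derivations of a b a:
  S ⇒ C a ⇒ a b a
  S ⇒ a T ⇒ a b a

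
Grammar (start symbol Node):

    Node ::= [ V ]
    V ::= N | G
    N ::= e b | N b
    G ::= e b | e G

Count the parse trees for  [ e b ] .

2

Parse trees for [ e b ]:
  [Node [ [V [N e b]] ]]
  [Node [ [V [G e b]] ]]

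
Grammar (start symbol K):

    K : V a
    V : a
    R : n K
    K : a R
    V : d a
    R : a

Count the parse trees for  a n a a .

Parse trees for a n a a:
  [K a [R n [K [V a] a]]]
  [K a [R n [K a [R a]]]]

2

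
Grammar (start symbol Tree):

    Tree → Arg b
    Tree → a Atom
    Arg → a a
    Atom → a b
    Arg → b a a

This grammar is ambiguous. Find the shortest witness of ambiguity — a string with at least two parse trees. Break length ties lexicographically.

length 3: a a b has 2 parse trees

Two derivations of a a b:
  Tree ⇒ Arg b ⇒ a a b
  Tree ⇒ a Atom ⇒ a a b

a a b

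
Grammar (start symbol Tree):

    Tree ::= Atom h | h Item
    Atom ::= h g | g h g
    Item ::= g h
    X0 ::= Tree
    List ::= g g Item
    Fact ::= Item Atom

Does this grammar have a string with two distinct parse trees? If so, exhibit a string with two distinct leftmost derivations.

Witness: h g h

Derivation 1: Tree ⇒ Atom h ⇒ h g h
Derivation 2: Tree ⇒ h Item ⇒ h g h

Two distinct leftmost derivations for the same string.

Ambiguous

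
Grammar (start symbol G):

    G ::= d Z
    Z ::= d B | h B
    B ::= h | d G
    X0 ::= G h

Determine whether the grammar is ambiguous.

(X0 is unreachable from G, so its rules don't affect L(G).) The reachable rules are right-linear with at most one rule per (nonterminal, next-terminal) pair. Each input token forces the next rule, so parsing is deterministic.

Unambiguous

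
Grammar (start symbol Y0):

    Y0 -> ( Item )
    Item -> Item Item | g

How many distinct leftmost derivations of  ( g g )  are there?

Parse trees for ( g g ):
  [Y0 ( [Item [Item g] [Item g]] )]

1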